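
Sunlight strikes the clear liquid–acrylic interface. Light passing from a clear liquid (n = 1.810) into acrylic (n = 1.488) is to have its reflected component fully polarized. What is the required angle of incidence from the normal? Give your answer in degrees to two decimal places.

Brewster's condition: tan θ_B = n₂/n₁ = 1.488/1.810 = 0.8221.
θ_B = arctan(0.8221) = 39.42°.

θ_B ≈ 39.42°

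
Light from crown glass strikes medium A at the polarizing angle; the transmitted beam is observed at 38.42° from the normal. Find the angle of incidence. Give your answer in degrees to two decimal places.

At Brewster's angle the reflected and refracted rays are perpendicular, so θ_B + θ_t = 90°.
So θ_B = 90° − θ_t = 90° − 38.42° = 51.58°.

θ_B ≈ 51.58°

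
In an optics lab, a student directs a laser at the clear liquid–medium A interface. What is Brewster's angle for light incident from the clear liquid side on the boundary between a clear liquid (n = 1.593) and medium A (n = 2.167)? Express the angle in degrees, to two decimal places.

θ_B ≈ 53.68°

tan θ_B = n₂/n₁ = 2.167/1.593 = 1.3603.
θ_B = arctan(1.3603) = 53.68°.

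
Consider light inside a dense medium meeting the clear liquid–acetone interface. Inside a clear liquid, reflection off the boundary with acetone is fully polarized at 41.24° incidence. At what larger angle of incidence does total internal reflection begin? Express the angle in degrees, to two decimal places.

n₂/n₁ = tan 41.24° = 0.8767; the critical angle satisfies sin θ_c = n₂/n₁.
θ_c = arcsin(0.8767) = 61.24°.

θ_c ≈ 61.24°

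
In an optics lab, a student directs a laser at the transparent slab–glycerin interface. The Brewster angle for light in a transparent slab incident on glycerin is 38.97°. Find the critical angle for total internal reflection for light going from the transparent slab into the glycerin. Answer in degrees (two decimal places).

θ_c ≈ 53.99°

tan θ_B = n₂/n₁ = tan 38.97° = 0.8089.
Total internal reflection: sin θ_c = n₂/n₁ = 0.8089.
θ_c = arcsin(0.8089) = 53.99°.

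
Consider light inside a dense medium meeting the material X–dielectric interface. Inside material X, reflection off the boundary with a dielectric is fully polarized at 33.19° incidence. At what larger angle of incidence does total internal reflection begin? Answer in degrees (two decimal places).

θ_c ≈ 40.85°

n₂/n₁ = tan 33.19° = 0.6541; the critical angle satisfies sin θ_c = n₂/n₁.
θ_c = arcsin(0.6541) = 40.85°.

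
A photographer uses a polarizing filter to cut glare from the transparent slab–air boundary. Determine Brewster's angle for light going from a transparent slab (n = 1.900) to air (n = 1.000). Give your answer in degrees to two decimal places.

θ_B ≈ 27.76°

Brewster's condition: tan θ_B = n₂/n₁ = 1.000/1.900 = 0.5263.
θ_B = arctan(0.5263) = 27.76°.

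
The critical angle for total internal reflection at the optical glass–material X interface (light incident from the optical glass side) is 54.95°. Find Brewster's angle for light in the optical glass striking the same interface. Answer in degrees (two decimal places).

At the critical angle sin θ_c = n₂/n₁, giving n₂/n₁ = sin 54.95° = 0.8187.
Then tan θ_B = n₂/n₁ = 0.8187, so θ_B = arctan 0.8187 = 39.31°.

θ_B ≈ 39.31°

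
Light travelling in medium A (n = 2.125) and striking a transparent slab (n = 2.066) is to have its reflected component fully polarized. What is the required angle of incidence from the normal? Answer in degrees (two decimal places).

Here n₂/n₁ = 2.066/2.125 = 0.9722, and Brewster's law gives tan θ_B = n₂/n₁.
So θ_B = arctan 0.9722 = 44.19°.

θ_B ≈ 44.19°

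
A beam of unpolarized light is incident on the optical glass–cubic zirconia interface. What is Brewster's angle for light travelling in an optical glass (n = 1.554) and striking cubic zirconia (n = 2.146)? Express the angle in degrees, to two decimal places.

θ_B ≈ 54.09°

Brewster's condition: tan θ_B = n₂/n₁ = 2.146/1.554 = 1.3810. Taking the arctangent, θ_B = 54.09°.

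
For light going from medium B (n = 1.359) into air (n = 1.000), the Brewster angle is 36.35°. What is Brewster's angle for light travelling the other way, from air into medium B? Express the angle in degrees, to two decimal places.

θ_B' ≈ 53.65°

Reversing the direction swaps n₁ and n₂, so tan θ_B' = 1/tan θ_B and θ_B' = 90° − θ_B.
Hence θ_B' = 90° − 36.35° = 53.65°.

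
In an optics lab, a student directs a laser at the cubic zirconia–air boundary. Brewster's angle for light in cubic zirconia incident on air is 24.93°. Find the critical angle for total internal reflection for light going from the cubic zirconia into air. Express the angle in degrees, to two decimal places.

θ_c ≈ 27.70°

n₂/n₁ = tan 24.93° = 0.4648; the critical angle satisfies sin θ_c = n₂/n₁.
θ_c = arcsin(0.4648) = 27.70°.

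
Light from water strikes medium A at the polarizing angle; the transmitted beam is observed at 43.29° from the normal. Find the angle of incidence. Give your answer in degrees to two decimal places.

θ_B ≈ 46.71°

At Brewster's angle the reflected and refracted rays are perpendicular, so θ_B + θ_t = 90°.
So θ_B = 90° − θ_t = 90° − 43.29° = 46.71°.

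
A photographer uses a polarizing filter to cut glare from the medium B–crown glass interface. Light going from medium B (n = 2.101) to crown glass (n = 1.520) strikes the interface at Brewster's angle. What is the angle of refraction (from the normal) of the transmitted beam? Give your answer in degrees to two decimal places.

First find Brewster's angle: tan θ_B = 1.520/2.101 = 0.7235, giving θ_B = 35.88°.
At Brewster's angle the reflected and refracted rays are perpendicular, so θ_t = 90° − θ_B = 90° − 35.88° = 54.12°.

θ_t ≈ 54.12°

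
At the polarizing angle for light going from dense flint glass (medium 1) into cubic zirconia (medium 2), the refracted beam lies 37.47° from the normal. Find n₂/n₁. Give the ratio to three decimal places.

n₂/n₁ ≈ 1.305

θ_B + θ_t = 90°, so θ_B = 90° − 37.47° = 52.53°.
tan θ_B = n₂/n₁, so n₂/n₁ = tan 52.53° = 1.305.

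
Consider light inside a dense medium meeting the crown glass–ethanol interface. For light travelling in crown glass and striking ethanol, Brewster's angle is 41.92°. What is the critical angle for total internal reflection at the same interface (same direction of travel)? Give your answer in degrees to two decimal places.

θ_c ≈ 63.88°

From Brewster, n₂/n₁ = tan θ_B = tan 41.92° = 0.8979.
Then sin θ_c = n₂/n₁ = 0.8979, so θ_c = arcsin 0.8979 = 63.88°.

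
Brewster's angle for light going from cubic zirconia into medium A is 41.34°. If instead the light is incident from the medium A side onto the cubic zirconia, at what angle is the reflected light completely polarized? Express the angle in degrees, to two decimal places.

The two Brewster angles are complementary: θ_B' = 90° − θ_B = 90° − 41.34° = 48.66°.

θ_B' ≈ 48.66°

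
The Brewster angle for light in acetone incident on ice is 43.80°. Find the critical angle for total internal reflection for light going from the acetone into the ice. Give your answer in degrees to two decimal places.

θ_c ≈ 73.53°

From Brewster, n₂/n₁ = tan θ_B = tan 43.80° = 0.9590.
Then sin θ_c = n₂/n₁ = 0.9590, so θ_c = arcsin 0.9590 = 73.53°.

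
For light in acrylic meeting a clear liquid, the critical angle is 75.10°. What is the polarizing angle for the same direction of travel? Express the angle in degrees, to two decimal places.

θ_B ≈ 44.02°

At the critical angle sin θ_c = n₂/n₁, giving n₂/n₁ = sin 75.10° = 0.9664.
Then tan θ_B = n₂/n₁ = 0.9664, so θ_B = arctan 0.9664 = 44.02°.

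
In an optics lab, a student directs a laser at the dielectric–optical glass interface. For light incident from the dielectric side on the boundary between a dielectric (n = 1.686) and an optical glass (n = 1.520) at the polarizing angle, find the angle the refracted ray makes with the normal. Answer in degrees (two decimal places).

θ_t ≈ 47.96°

tan θ_B = n₂/n₁ = 1.520/1.686 = 0.9015, so θ_B = 42.04°.
At Brewster's angle the reflected and refracted rays are perpendicular, so θ_t = 90° − θ_B = 90° − 42.04° = 47.96°.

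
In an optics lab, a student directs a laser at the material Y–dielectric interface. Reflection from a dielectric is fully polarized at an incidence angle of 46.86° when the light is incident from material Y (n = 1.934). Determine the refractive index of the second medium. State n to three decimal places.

Brewster's law: tan θ_B = n₂/n₁ (light incident in material Y, refracted into a dielectric).
n₂ = n₁ tan θ_B = 1.934 × tan 46.86° = 2.064.

n ≈ 2.064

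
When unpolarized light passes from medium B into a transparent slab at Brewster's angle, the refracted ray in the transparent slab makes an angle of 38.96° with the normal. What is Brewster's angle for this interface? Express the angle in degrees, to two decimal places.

At Brewster's angle the reflected and refracted rays are perpendicular, so θ_B + θ_t = 90°.
θ_B = 90° − 38.96° = 51.04°.

θ_B ≈ 51.04°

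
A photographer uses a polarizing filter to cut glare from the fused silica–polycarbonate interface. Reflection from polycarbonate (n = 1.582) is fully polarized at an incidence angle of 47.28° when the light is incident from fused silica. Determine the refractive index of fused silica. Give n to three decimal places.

Brewster's law: tan θ_B = n₂/n₁ (light incident in fused silica, refracted into polycarbonate).
n₁ = n₂ / tan θ_B = 1.582 / tan 47.28° = 1.461.

n ≈ 1.461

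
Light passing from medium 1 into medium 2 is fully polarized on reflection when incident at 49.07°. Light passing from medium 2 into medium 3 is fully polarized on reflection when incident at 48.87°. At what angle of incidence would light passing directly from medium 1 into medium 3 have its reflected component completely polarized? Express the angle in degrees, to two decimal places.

tan θ_B(1→2) = n₂/n₁ = tan 49.07° = 1.1532.
tan θ_B(2→3) = n₃/n₂ = tan 48.87° = 1.1451.
Multiplying, n₃/n₁ = 1.1532 × 1.1451 = 1.3206, and θ_B(1→3) = arctan 1.3206 = 52.86°.

θ_B ≈ 52.86°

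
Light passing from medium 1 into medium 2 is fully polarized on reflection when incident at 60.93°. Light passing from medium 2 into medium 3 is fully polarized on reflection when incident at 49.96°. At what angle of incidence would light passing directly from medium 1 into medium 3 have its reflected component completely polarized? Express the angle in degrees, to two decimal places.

θ_B ≈ 64.96°

Each Brewster angle gives a ratio: n₂/n₁ = tan 60.93° = 1.7989, n₃/n₂ = tan 49.96° = 1.1901.
So n₃/n₁ = (n₂/n₁)(n₃/n₂) = 1.7989 × 1.1901 = 2.1408.
θ_B(1→3) = arctan(2.1408) = 64.96°.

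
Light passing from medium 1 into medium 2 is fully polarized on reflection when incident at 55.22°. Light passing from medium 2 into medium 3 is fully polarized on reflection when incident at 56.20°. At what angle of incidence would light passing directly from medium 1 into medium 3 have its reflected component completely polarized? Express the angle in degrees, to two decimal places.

θ_B ≈ 65.06°

tan θ_B(1→2) = n₂/n₁ = tan 55.22° = 1.4399.
tan θ_B(2→3) = n₃/n₂ = tan 56.20° = 1.4938.
So n₃/n₁ = (n₂/n₁)(n₃/n₂) = 1.4399 × 1.4938 = 2.1509.
θ_B(1→3) = arctan(2.1509) = 65.06°.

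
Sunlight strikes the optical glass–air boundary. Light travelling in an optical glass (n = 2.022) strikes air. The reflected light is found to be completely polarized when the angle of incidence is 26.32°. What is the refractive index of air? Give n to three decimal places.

Full polarization of the reflected beam means tan θ_B = n₂/n₁, where n₁ is the incident medium (an optical glass).
n₂ = n₁ tan θ_B = 2.022 × tan 26.32° = 1.000.

n ≈ 1.000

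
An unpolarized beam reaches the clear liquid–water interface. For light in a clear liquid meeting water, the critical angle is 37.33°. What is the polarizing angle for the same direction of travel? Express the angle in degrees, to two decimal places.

θ_B ≈ 31.23°

n₂/n₁ = sin θ_c = sin 37.33° = 0.6064.
tan θ_B equals the same ratio, so θ_B = arctan(0.6064) = 31.23°.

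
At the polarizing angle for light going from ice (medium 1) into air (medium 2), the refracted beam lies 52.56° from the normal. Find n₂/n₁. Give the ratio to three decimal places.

θ_B + θ_t = 90°, so θ_B = 90° − 52.56° = 37.44°.
Then n₂/n₁ = tan θ_B = tan 37.44° = 0.766.

n₂/n₁ ≈ 0.766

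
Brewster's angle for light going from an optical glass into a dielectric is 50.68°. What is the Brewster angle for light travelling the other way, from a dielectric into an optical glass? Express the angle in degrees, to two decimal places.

θ_B' ≈ 39.32°

tan θ_B' = n₁/n₂ = 1/tan θ_B, so θ_B' = 90° − θ_B.
θ_B' = 90° − 50.68° = 39.32°.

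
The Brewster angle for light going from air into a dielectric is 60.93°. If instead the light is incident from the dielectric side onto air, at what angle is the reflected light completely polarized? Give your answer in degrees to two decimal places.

The two Brewster angles are complementary: θ_B' = 90° − θ_B = 90° − 60.93° = 29.07°.

θ_B' ≈ 29.07°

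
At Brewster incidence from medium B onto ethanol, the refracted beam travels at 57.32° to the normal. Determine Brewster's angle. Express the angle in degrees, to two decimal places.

At Brewster's angle the reflected and refracted rays are perpendicular, so θ_B + θ_t = 90°.
θ_B = 90° − 57.32° = 32.68°.

θ_B ≈ 32.68°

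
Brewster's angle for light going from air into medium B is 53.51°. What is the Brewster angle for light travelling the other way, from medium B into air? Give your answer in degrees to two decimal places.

θ_B' ≈ 36.49°

Reversing the direction swaps n₁ and n₂, so tan θ_B' = 1/tan θ_B and θ_B' = 90° − θ_B.
Hence θ_B' = 90° − 53.51° = 36.49°.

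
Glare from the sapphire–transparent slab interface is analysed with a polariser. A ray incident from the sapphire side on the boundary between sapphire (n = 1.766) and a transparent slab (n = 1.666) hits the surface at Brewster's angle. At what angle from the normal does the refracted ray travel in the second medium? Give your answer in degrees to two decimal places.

θ_t ≈ 46.67°

First find Brewster's angle: tan θ_B = 1.666/1.766 = 0.9434, giving θ_B = 43.33°.
The refracted ray is perpendicular to the reflected ray, so θ_t = 90° − θ_B = 46.67°.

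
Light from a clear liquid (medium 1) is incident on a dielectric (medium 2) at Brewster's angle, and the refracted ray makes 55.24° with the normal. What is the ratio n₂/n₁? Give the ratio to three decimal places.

θ_B + θ_t = 90°, so θ_B = 90° − 55.24° = 34.76°.
Then n₂/n₁ = tan θ_B = tan 34.76° = 0.694.

n₂/n₁ ≈ 0.694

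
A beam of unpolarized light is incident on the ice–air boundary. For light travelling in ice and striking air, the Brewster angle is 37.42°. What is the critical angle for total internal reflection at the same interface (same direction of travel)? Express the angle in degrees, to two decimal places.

From Brewster, n₂/n₁ = tan θ_B = tan 37.42° = 0.7651.
Then sin θ_c = n₂/n₁ = 0.7651, so θ_c = arcsin 0.7651 = 49.92°.

θ_c ≈ 49.92°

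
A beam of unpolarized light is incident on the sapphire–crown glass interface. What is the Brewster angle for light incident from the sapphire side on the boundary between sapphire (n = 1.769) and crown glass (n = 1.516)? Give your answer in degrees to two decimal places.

tan θ_B = n₂/n₁ = 1.516/1.769 = 0.8570. Taking the arctangent, θ_B = 40.60°.

θ_B ≈ 40.60°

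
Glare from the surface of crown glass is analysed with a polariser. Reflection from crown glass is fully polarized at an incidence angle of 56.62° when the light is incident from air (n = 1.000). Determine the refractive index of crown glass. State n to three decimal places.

n ≈ 1.518

Full polarization of the reflected beam means tan θ_B = n₂/n₁, where n₁ is the incident medium (air).
n₂ = n₁ tan θ_B = 1.000 × tan 56.62° = 1.518.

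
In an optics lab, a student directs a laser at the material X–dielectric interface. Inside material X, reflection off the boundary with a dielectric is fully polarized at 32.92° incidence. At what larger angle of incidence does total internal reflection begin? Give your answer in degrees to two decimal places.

n₂/n₁ = tan 32.92° = 0.6474; the critical angle satisfies sin θ_c = n₂/n₁.
θ_c = arcsin(0.6474) = 40.35°.

θ_c ≈ 40.35°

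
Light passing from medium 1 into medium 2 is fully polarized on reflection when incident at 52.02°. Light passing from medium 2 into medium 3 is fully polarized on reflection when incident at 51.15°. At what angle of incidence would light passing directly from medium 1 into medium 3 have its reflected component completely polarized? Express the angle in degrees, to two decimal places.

θ_B ≈ 57.84°

tan θ_B(1→2) = n₂/n₁ = tan 52.02° = 1.2809.
tan θ_B(2→3) = n₃/n₂ = tan 51.15° = 1.2415.
Multiplying, n₃/n₁ = 1.2809 × 1.2415 = 1.5902, and θ_B(1→3) = arctan 1.5902 = 57.84°.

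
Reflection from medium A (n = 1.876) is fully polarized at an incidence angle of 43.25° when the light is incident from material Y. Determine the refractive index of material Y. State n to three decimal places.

Brewster's law: tan θ_B = n₂/n₁ (light incident in material Y, refracted into medium A).
n₁ = n₂ / tan θ_B = 1.876 / tan 43.25° = 1.994.

n ≈ 1.994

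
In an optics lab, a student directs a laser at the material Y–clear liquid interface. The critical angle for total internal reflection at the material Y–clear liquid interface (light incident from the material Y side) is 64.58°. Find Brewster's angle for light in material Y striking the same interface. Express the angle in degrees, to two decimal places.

At the critical angle sin θ_c = n₂/n₁, giving n₂/n₁ = sin 64.58° = 0.9032.
Then tan θ_B = n₂/n₁ = 0.9032, so θ_B = arctan 0.9032 = 42.09°.

θ_B ≈ 42.09°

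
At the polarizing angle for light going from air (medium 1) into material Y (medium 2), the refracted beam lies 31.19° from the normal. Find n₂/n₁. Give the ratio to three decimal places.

θ_B + θ_t = 90°, so θ_B = 90° − 31.19° = 58.81°.
Then n₂/n₁ = tan θ_B = tan 58.81° = 1.652.

n₂/n₁ ≈ 1.652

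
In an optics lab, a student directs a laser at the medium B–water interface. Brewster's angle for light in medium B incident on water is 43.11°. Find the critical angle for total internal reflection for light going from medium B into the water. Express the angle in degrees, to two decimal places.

θ_c ≈ 69.41°

From Brewster, n₂/n₁ = tan θ_B = tan 43.11° = 0.9361.
Then sin θ_c = n₂/n₁ = 0.9361, so θ_c = arcsin 0.9361 = 69.41°.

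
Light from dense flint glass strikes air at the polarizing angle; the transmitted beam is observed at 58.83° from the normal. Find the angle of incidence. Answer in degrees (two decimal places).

Since the reflected and refracted rays are at right angles at the polarizing angle, θ_B + θ_t = 90°.
θ_B = 90° − 58.83° = 31.17°.

θ_B ≈ 31.17°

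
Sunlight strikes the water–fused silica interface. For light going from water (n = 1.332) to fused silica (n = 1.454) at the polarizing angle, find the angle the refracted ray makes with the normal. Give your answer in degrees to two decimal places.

θ_t ≈ 42.49°

tan θ_B = n₂/n₁ = 1.454/1.332 = 1.0916, so θ_B = 47.51°.
The refracted ray is perpendicular to the reflected ray, so θ_t = 90° − θ_B = 42.49°.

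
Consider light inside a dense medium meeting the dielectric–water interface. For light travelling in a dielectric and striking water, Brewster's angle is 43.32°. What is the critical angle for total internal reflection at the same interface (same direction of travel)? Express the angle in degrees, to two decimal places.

n₂/n₁ = tan 43.32° = 0.9430; the critical angle satisfies sin θ_c = n₂/n₁.
θ_c = arcsin(0.9430) = 70.56°.

θ_c ≈ 70.56°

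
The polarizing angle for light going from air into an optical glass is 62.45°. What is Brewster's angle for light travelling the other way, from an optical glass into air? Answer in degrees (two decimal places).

The two Brewster angles are complementary: θ_B' = 90° − θ_B = 90° − 62.45° = 27.55°.

θ_B' ≈ 27.55°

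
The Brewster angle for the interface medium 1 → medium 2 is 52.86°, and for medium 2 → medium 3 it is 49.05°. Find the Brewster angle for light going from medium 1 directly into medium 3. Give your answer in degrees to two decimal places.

θ_B ≈ 56.69°

n₂/n₁ = tan 52.86° = 1.3203 and n₃/n₂ = tan 49.05° = 1.1524.
n₃/n₁ = 1.5215. Then tan θ_B(1→3) = n₃/n₁, so θ_B(1→3) = arctan(1.5215) = 56.69°.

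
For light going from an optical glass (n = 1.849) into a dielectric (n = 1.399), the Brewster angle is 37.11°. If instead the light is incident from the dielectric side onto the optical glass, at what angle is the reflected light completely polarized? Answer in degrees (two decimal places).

The two Brewster angles are complementary: θ_B' = 90° − θ_B = 90° − 37.11° = 52.89°.

θ_B' ≈ 52.89°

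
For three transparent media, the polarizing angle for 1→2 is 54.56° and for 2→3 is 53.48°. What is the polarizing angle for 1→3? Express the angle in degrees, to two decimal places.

θ_B ≈ 62.21°

n₂/n₁ = tan 54.56° = 1.4051 and n₃/n₂ = tan 53.48° = 1.3504.
Multiplying, n₃/n₁ = 1.4051 × 1.3504 = 1.8974, and θ_B(1→3) = arctan 1.8974 = 62.21°.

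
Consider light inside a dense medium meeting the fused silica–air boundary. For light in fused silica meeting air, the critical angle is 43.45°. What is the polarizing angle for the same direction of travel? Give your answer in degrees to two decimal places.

sin θ_c = n₂/n₁, so n₂/n₁ = sin 43.45° = 0.6877.
Brewster: tan θ_B = n₂/n₁ = 0.6877.
θ_B = arctan(0.6877) = 34.52°.

θ_B ≈ 34.52°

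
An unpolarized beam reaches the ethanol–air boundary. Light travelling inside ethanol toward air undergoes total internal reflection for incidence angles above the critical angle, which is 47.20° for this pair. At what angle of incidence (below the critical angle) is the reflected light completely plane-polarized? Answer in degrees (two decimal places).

At the critical angle sin θ_c = n₂/n₁, giving n₂/n₁ = sin 47.20° = 0.7337.
Then tan θ_B = n₂/n₁ = 0.7337, so θ_B = arctan 0.7337 = 36.27°.

θ_B ≈ 36.27°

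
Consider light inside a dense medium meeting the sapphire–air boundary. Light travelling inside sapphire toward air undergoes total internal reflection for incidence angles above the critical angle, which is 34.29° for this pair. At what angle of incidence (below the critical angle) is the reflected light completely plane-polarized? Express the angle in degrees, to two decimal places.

n₂/n₁ = sin θ_c = sin 34.29° = 0.5634.
tan θ_B equals the same ratio, so θ_B = arctan(0.5634) = 29.40°.

θ_B ≈ 29.40°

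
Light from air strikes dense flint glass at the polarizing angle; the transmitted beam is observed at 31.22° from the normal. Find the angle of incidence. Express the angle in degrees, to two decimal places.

θ_B ≈ 58.78°

Brewster's condition makes the reflected and refracted beams perpendicular: θ_B + θ_t = 90°.
So θ_B = 90° − θ_t = 90° − 31.22° = 58.78°.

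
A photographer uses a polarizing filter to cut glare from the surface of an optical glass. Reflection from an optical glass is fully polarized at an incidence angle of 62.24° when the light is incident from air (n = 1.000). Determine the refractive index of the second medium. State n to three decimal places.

Brewster's law: tan θ_B = n₂/n₁ (light incident in air, refracted into an optical glass).
n₂ = n₁ tan θ_B = 1.000 × tan 62.24° = 1.900.

n ≈ 1.900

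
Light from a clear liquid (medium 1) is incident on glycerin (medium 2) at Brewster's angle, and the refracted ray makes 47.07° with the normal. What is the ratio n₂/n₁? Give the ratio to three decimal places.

n₂/n₁ ≈ 0.930

At Brewster incidence θ_B = 90° − θ_t = 90° − 47.07° = 42.93°.
Then n₂/n₁ = tan θ_B = tan 42.93° = 0.930.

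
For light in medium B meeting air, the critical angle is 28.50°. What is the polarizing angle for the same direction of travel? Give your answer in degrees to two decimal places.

θ_B ≈ 25.51°

At the critical angle sin θ_c = n₂/n₁, giving n₂/n₁ = sin 28.50° = 0.4772.
Then tan θ_B = n₂/n₁ = 0.4772, so θ_B = arctan 0.4772 = 25.51°.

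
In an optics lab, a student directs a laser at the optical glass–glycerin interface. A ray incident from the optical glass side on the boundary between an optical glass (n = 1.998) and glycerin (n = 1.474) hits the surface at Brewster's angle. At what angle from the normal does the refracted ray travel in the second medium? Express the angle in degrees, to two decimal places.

tan θ_B = n₂/n₁ = 1.474/1.998 = 0.7377, so θ_B = 36.42°.
Since θ_B + θ_t = 90° at Brewster incidence, θ_t = 90° − 36.42° = 53.58°.

θ_t ≈ 53.58°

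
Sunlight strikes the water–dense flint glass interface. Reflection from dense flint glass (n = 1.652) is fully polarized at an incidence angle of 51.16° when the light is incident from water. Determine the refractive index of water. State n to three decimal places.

n ≈ 1.330

Brewster's law: tan θ_B = n₂/n₁ (light incident in water, refracted into dense flint glass).
n₁ = n₂ / tan θ_B = 1.652 / tan 51.16° = 1.330.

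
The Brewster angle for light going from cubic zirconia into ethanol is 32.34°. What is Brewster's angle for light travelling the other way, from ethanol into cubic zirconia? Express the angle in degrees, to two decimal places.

θ_B' ≈ 57.66°

Reversing the direction swaps n₁ and n₂, so tan θ_B' = 1/tan θ_B and θ_B' = 90° − θ_B.
Hence θ_B' = 90° − 32.34° = 57.66°.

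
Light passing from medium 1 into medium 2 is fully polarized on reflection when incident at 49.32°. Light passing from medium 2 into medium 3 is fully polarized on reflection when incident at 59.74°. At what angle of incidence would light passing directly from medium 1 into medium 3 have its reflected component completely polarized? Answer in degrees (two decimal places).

θ_B ≈ 63.37°

Each Brewster angle gives a ratio: n₂/n₁ = tan 49.32° = 1.1634, n₃/n₂ = tan 59.74° = 1.7140.
Multiplying, n₃/n₁ = 1.1634 × 1.7140 = 1.9942, and θ_B(1→3) = arctan 1.9942 = 63.37°.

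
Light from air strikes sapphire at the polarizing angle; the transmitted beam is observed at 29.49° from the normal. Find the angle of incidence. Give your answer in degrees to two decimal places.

θ_B ≈ 60.51°

At Brewster's angle the reflected and refracted rays are perpendicular, so θ_B + θ_t = 90°.
So θ_B = 90° − θ_t = 90° − 29.49° = 60.51°.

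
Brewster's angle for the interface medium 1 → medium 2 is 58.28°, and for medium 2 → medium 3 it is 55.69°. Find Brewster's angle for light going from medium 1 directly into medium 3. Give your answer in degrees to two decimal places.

n₂/n₁ = tan 58.28° = 1.6179 and n₃/n₂ = tan 55.69° = 1.4654.
So n₃/n₁ = (n₂/n₁)(n₃/n₂) = 1.6179 × 1.4654 = 2.3708.
θ_B(1→3) = arctan(2.3708) = 67.13°.

θ_B ≈ 67.13°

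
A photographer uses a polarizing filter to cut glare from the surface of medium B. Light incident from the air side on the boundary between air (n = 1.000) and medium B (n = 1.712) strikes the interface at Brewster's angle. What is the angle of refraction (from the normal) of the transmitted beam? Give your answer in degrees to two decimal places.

tan θ_B = n₂/n₁ = 1.712/1.000 = 1.7120, so θ_B = 59.71°.
The refracted ray is perpendicular to the reflected ray, so θ_t = 90° − θ_B = 30.29°.

θ_t ≈ 30.29°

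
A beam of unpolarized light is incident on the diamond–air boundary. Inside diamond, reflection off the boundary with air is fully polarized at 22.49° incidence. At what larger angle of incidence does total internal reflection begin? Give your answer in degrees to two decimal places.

θ_c ≈ 24.46°

From Brewster, n₂/n₁ = tan θ_B = tan 22.49° = 0.4140.
Then sin θ_c = n₂/n₁ = 0.4140, so θ_c = arcsin 0.4140 = 24.46°.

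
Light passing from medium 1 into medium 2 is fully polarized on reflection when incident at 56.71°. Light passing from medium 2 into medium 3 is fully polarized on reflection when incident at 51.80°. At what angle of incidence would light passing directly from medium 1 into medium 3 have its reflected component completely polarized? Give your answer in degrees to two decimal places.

Each Brewster angle gives a ratio: n₂/n₁ = tan 56.71° = 1.5229, n₃/n₂ = tan 51.80° = 1.2708.
n₃/n₁ = 1.9353. Then tan θ_B(1→3) = n₃/n₁, so θ_B(1→3) = arctan(1.9353) = 62.67°.

θ_B ≈ 62.67°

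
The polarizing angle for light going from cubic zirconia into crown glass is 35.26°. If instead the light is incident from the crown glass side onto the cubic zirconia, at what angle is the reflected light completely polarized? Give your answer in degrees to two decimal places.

θ_B' ≈ 54.74°

Reversing the direction swaps n₁ and n₂, so tan θ_B' = 1/tan θ_B and θ_B' = 90° − θ_B.
Hence θ_B' = 90° − 35.26° = 54.74°.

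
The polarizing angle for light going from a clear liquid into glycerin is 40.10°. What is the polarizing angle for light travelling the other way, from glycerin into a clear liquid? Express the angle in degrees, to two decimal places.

tan θ_B' = n₁/n₂ = 1/tan θ_B, so θ_B' = 90° − θ_B.
θ_B' = 90° − 40.10° = 49.90°.

θ_B' ≈ 49.90°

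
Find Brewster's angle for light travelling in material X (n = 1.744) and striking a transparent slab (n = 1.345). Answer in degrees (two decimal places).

θ_B ≈ 37.64°

Here n₂/n₁ = 1.345/1.744 = 0.7712, and Brewster's law gives tan θ_B = n₂/n₁.
θ_B = arctan(0.7712) = 37.64°.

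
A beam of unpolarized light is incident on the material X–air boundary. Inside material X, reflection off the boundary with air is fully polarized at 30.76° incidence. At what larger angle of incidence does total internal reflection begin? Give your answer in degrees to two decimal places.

θ_c ≈ 36.53°

n₂/n₁ = tan 30.76° = 0.5952; the critical angle satisfies sin θ_c = n₂/n₁.
θ_c = arcsin(0.5952) = 36.53°.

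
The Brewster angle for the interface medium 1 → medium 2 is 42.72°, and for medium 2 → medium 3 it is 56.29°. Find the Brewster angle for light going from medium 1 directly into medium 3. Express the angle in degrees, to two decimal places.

θ_B ≈ 54.15°

Each Brewster angle gives a ratio: n₂/n₁ = tan 42.72° = 0.9234, n₃/n₂ = tan 56.29° = 1.4989.
Multiplying, n₃/n₁ = 0.9234 × 1.4989 = 1.3841, and θ_B(1→3) = arctan 1.3841 = 54.15°.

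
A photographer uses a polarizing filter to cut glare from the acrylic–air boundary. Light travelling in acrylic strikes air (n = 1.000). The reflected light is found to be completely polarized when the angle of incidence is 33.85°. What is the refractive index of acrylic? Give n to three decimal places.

Brewster's law: tan θ_B = n₂/n₁ (light incident in acrylic, refracted into air).
n₁ = n₂ / tan θ_B = 1.000 / tan 33.85° = 1.491.

n ≈ 1.491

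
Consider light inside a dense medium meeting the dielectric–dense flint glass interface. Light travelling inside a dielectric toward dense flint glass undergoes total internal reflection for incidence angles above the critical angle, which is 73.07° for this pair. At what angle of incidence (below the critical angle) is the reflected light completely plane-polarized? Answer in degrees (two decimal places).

θ_B ≈ 43.73°

n₂/n₁ = sin θ_c = sin 73.07° = 0.9567.
tan θ_B equals the same ratio, so θ_B = arctan(0.9567) = 43.73°.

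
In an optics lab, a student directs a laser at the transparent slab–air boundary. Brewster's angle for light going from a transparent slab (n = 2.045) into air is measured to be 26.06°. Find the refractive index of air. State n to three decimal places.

At Brewster's angle, tan θ_B = n₂/n₁ with n₁ on the incident side (a transparent slab) and n₂ on the transmitted side (air).
n₂ = n₁ tan θ_B = 2.045 × tan 26.06° = 1.000.

n ≈ 1.000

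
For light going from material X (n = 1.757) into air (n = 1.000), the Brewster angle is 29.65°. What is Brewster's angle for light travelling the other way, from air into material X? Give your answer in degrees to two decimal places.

tan θ_B' = n₁/n₂ = 1/tan θ_B, so θ_B' = 90° − θ_B.
θ_B' = 90° − 29.65° = 60.35°.

θ_B' ≈ 60.35°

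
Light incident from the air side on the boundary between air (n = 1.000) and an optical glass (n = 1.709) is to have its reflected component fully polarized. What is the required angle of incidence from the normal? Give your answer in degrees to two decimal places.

Brewster's condition: tan θ_B = n₂/n₁ = 1.709/1.000 = 1.7090.
So θ_B = arctan 1.7090 = 59.67°.

θ_B ≈ 59.67°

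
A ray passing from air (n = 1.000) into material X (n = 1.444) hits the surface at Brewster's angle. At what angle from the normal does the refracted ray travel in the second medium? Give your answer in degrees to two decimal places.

tan θ_B = n₂/n₁ = 1.444/1.000 = 1.4440, so θ_B = 55.30°.
At Brewster's angle the reflected and refracted rays are perpendicular, so θ_t = 90° − θ_B = 90° − 55.30° = 34.70°.

θ_t ≈ 34.70°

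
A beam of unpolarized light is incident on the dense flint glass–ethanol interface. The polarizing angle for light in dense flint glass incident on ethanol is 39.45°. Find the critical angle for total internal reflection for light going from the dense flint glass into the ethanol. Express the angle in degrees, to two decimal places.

tan θ_B = n₂/n₁ = tan 39.45° = 0.8229.
Total internal reflection: sin θ_c = n₂/n₁ = 0.8229.
θ_c = arcsin(0.8229) = 55.37°.

θ_c ≈ 55.37°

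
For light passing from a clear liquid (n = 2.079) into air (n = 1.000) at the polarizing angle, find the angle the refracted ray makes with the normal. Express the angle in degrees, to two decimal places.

tan θ_B = n₂/n₁ = 1.000/2.079 = 0.4810, so θ_B = 25.69°.
At Brewster's angle the reflected and refracted rays are perpendicular, so θ_t = 90° − θ_B = 90° − 25.69° = 64.31°.

θ_t ≈ 64.31°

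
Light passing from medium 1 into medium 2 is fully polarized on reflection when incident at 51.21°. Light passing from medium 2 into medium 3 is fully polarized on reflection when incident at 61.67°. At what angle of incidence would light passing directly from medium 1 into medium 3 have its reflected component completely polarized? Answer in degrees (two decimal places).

θ_B ≈ 66.57°

n₂/n₁ = tan 51.21° = 1.2442 and n₃/n₂ = tan 61.67° = 1.8549.
n₃/n₁ = 2.3078. Then tan θ_B(1→3) = n₃/n₁, so θ_B(1→3) = arctan(2.3078) = 66.57°.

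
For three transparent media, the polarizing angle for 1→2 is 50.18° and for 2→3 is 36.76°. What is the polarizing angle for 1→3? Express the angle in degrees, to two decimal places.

tan θ_B(1→2) = n₂/n₁ = tan 50.18° = 1.1994.
tan θ_B(2→3) = n₃/n₂ = tan 36.76° = 0.7470.
n₃/n₁ = 0.8959. Then tan θ_B(1→3) = n₃/n₁, so θ_B(1→3) = arctan(0.8959) = 41.86°.

θ_B ≈ 41.86°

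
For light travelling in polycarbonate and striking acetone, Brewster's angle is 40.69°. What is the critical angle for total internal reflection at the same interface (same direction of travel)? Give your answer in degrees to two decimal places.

θ_c ≈ 59.30°

From Brewster, n₂/n₁ = tan θ_B = tan 40.69° = 0.8598.
Then sin θ_c = n₂/n₁ = 0.8598, so θ_c = arcsin 0.8598 = 59.30°.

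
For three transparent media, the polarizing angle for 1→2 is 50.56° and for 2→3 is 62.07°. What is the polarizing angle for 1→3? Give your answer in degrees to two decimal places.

θ_B ≈ 66.44°

n₂/n₁ = tan 50.56° = 1.2157 and n₃/n₂ = tan 62.07° = 1.8863.
So n₃/n₁ = (n₂/n₁)(n₃/n₂) = 1.2157 × 1.8863 = 2.2931.
θ_B(1→3) = arctan(2.2931) = 66.44°.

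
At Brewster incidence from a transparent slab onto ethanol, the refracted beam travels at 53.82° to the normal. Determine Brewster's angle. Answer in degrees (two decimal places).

Since the reflected and refracted rays are at right angles at the polarizing angle, θ_B + θ_t = 90°.
θ_B = 90° − 53.82° = 36.18°.

θ_B ≈ 36.18°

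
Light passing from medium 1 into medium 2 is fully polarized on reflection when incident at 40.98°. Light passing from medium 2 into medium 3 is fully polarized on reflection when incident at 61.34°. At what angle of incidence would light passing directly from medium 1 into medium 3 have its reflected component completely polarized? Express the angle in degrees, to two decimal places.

Each Brewster angle gives a ratio: n₂/n₁ = tan 40.98° = 0.8687, n₃/n₂ = tan 61.34° = 1.8296.
Multiplying, n₃/n₁ = 0.8687 × 1.8296 = 1.5893, and θ_B(1→3) = arctan 1.5893 = 57.82°.

θ_B ≈ 57.82°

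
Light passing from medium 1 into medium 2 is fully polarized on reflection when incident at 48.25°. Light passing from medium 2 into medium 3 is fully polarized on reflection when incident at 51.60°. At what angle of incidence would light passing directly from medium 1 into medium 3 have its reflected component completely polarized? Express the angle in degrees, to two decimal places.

tan θ_B(1→2) = n₂/n₁ = tan 48.25° = 1.1204.
tan θ_B(2→3) = n₃/n₂ = tan 51.60° = 1.2617.
Multiplying, n₃/n₁ = 1.1204 × 1.2617 = 1.4136, and θ_B(1→3) = arctan 1.4136 = 54.72°.

θ_B ≈ 54.72°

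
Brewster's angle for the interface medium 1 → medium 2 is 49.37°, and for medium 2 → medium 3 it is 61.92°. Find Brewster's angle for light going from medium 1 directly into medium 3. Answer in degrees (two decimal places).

θ_B ≈ 65.40°

Each Brewster angle gives a ratio: n₂/n₁ = tan 49.37° = 1.1655, n₃/n₂ = tan 61.92° = 1.8744.
n₃/n₁ = 2.1846. Then tan θ_B(1→3) = n₃/n₁, so θ_B(1→3) = arctan(2.1846) = 65.40°.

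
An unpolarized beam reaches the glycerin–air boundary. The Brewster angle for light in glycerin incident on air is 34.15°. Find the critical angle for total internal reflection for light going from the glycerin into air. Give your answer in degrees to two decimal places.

tan θ_B = n₂/n₁ = tan 34.15° = 0.6783.
Total internal reflection: sin θ_c = n₂/n₁ = 0.6783.
θ_c = arcsin(0.6783) = 42.71°.

θ_c ≈ 42.71°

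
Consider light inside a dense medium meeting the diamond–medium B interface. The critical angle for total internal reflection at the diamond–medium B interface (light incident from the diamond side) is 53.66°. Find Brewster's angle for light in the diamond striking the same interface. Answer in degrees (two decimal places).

θ_B ≈ 38.85°

n₂/n₁ = sin θ_c = sin 53.66° = 0.8055.
tan θ_B equals the same ratio, so θ_B = arctan(0.8055) = 38.85°.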